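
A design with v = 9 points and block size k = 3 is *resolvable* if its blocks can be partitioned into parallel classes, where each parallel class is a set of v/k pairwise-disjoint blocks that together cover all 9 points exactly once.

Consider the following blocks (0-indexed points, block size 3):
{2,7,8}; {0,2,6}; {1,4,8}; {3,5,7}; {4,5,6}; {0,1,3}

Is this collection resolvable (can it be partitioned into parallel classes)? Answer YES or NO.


v = 9, block size k = 3, number of blocks = 6.
For resolvability, blocks must partition into parallel classes of size v/k = 3.
Total blocks must therefore be a multiple of 3: 6 = 3·2 + 0 ⇒ divisible ✓.
Greedy packing gives 2 candidate class(es). Each should be a full parallel class (size 3, covers all 9 points).
  Class 1 (3 blocks): {2,7,8}; {4,5,6}; {0,1,3}. Points covered: [0, 1, 2, 3, 4, 5, 6, 7, 8].
  Class 2 (3 blocks): {0,2,6}; {1,4,8}; {3,5,7}. Points covered: [0, 1, 2, 3, 4, 5, 6, 7, 8].
All classes full (size 3)? YES. All classes cover every point? YES.
Resolvable? YES.

YES


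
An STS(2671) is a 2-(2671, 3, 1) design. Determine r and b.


An STS(v) is a 2-(v, 3, 1) BIBD: block size k = 3, λ = 1.
Replication: r(k − 1) = λ(v − 1) ⇒ r·2 = 2671 − 1 = 2670 ⇒ r = 1335.
Block count: bk = vr ⇒ b·3 = 2671·1335 = 3565785 ⇒ b = 1188595.
(Check via b = v(v − 1)/6 = 2671·2670/6 = 7131570/6 = 1188595.)

r = 1335, b = 1188595.


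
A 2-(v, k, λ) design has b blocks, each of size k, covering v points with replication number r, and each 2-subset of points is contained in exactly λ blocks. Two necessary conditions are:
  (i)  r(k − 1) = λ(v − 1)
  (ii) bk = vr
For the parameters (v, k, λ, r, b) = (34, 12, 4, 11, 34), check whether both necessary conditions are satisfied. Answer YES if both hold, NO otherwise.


Condition (i): r(k − 1) = 11·11 = 121; λ(v − 1) = 4·33 = 132. Match? NO.
Condition (ii): bk = 34·12 = 408; vr = 34·11 = 374. Match? NO.
Both conditions hold? NO.

NO


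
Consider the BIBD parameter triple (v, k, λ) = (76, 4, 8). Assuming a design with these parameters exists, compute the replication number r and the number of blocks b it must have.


Any 2-(v, k, λ) BIBD satisfies two necessary conditions:
  (i)  Each point sits in r blocks, and counting incidences through any fixed point gives r(k − 1) = λ(v − 1), so r = λ(v − 1)/(k − 1).
  (ii) Total incidences bk = vr, so b = vr/k.
Step 1: r = λ(v − 1)/(k − 1) = 8·(76 − 1)/(4 − 1) = 8·75/3 = 600/3 = 200.
Step 2: b = vr/k = 76·200/4 = 15200/4 = 3800.
Check integrality: r = 200 ∈ Z ✓, b = 3800 ∈ Z ✓.
(These identities are necessary conditions: they determine r and b for any design with these parameters, but do not by themselves prove that one exists.)

r = 200, b = 3800.


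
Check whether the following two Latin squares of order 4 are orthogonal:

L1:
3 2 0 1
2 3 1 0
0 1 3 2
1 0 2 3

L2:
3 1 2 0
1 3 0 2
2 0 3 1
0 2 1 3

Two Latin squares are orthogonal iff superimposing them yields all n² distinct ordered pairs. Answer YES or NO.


Form the n² = 16 superimposed pairs (L1[i][j], L2[i][j]), row by row (rows and columns indexed from 0):
row 0: (3,3) (2,1) (0,2) (1,0)
row 1: (2,1) (3,3) (1,0) (0,2)
row 2: (0,2) (1,0) (3,3) (2,1)
row 3: (1,0) (0,2) (2,1) (3,3)
Orthogonality requires all 16 pairs distinct.
But the pair (2,1) repeats: cell (0,1) has L1 = 2, L2 = 1, and cell (1,0) has L1 = 2, L2 = 1.
A repeated pair means some other pair never occurs (only 4 distinct pairs out of 16), so the squares are not orthogonal.
Conclusion: NO.

NO


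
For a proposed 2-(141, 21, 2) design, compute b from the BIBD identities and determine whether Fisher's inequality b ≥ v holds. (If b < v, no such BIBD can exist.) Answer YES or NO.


b = λv(v − 1)/(k(k − 1)) = 2·141·140/(21·20) = 39480/420 = 94.
Compare with v = 141: b < v, so Fisher's inequality fails.

NO


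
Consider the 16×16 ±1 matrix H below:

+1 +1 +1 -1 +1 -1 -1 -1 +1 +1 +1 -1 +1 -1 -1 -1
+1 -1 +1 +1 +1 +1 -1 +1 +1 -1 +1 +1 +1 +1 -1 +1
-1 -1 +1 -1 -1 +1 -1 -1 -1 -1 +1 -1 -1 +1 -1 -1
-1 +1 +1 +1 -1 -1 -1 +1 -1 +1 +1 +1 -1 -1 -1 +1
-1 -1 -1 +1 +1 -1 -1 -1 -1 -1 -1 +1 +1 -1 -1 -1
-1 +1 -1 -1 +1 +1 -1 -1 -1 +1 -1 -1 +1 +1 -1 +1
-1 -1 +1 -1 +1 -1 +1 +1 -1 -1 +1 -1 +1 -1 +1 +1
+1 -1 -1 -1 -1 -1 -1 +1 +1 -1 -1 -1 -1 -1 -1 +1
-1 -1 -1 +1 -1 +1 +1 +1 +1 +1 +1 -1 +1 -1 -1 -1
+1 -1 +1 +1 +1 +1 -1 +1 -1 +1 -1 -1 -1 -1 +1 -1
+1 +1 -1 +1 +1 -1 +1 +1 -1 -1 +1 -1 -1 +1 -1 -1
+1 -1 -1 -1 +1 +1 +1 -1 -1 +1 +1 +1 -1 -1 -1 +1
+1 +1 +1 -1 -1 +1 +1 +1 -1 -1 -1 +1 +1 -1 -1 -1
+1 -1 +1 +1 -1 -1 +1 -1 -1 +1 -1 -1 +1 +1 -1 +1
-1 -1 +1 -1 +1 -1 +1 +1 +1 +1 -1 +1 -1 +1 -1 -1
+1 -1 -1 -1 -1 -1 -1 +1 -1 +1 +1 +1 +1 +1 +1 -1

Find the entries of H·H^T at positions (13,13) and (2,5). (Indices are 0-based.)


Row 2 of H: [-1, -1, 1, -1, -1, 1, -1, -1, -1, -1, 1, -1, -1, 1, -1, -1].
Row 5 of H: [-1, 1, -1, -1, 1, 1, -1, -1, -1, 1, -1, -1, 1, 1, -1, 1].
Row 13 of H: [1, -1, 1, 1, -1, -1, 1, -1, -1, 1, -1, -1, 1, 1, -1, 1].
(H·H^T)[13][13] = Σ_j H[13][j]·H[13][j] = (1)² + (-1)² + (1)² + (1)² + (-1)² + (-1)² + (1)² + (-1)² + (-1)² + (1)² + (-1)² + (-1)² + (1)² + (1)² + (-1)² + (1)² = 1 + 1 + 1 + 1 + 1 + 1 + 1 + 1 + 1 + 1 + 1 + 1 + 1 + 1 + 1 + 1 = 16.
(H·H^T)[2][5] = Σ_j H[2][j]·H[5][j] = (-1)·(-1) + (-1)·(1) + (1)·(-1) + (-1)·(-1) + (-1)·(1) + (1)·(1) + (-1)·(-1) + (-1)·(-1) + (-1)·(-1) + (-1)·(1) + (1)·(-1) + (-1)·(-1) + (-1)·(1) + (1)·(1) + (-1)·(-1) + (-1)·(1) = 1 + -1 + -1 + 1 + -1 + 1 + 1 + 1 + 1 + -1 + -1 + 1 + -1 + 1 + 1 + -1 = 2.
Rows 2 and 5 are not orthogonal (dot product = 2 ≠ 0), so H is not a Hadamard matrix.

(13,13) entry = 16; (2,5) entry = 2.


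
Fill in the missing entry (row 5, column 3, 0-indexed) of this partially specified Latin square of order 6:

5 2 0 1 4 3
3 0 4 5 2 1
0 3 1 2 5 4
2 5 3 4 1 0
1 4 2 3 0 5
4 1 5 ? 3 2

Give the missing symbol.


Row 5 contains symbols [1, 2, 3, 4, 5] — missing [0].
Column 3 contains symbols [1, 2, 3, 4, 5] — missing [0].
The missing symbol must appear in both missing sets; intersection = [0].
Therefore the hidden value is 0.

Missing value = 0.


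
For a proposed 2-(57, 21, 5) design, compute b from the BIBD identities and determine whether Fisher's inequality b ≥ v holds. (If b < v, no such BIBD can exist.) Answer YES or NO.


b = λv(v − 1)/(k(k − 1)) = 5·57·56/(21·20) = 15960/420 = 38.
Compare with v = 57: b < v, so Fisher's inequality fails.

NO


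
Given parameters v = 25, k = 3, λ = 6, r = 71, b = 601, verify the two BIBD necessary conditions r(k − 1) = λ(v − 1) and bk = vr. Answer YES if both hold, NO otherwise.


Condition (i): r(k − 1) = 71·2 = 142; λ(v − 1) = 6·24 = 144. Match? NO.
Condition (ii): bk = 601·3 = 1803; vr = 25·71 = 1775. Match? NO.
Both conditions hold? NO.

NO


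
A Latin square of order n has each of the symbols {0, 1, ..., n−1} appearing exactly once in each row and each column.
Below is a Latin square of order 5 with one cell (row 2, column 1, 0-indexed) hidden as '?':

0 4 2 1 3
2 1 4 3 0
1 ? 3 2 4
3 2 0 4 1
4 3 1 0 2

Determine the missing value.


Row 2 contains symbols [1, 2, 3, 4] — missing [0].
Column 1 contains symbols [1, 2, 3, 4] — missing [0].
The missing symbol must appear in both missing sets; intersection = [0].
Therefore the hidden value is 0.

Missing value = 0.


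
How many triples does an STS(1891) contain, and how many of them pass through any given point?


An STS(v) is a 2-(v, 3, 1) BIBD: block size k = 3, λ = 1.
Replication: r(k − 1) = λ(v − 1) ⇒ r·2 = 1891 − 1 = 1890 ⇒ r = 945.
Block count: b = v(v − 1)/6 = 1891·1890/6 = 3573990/6 = 595665.

r = 945, b = 595665.


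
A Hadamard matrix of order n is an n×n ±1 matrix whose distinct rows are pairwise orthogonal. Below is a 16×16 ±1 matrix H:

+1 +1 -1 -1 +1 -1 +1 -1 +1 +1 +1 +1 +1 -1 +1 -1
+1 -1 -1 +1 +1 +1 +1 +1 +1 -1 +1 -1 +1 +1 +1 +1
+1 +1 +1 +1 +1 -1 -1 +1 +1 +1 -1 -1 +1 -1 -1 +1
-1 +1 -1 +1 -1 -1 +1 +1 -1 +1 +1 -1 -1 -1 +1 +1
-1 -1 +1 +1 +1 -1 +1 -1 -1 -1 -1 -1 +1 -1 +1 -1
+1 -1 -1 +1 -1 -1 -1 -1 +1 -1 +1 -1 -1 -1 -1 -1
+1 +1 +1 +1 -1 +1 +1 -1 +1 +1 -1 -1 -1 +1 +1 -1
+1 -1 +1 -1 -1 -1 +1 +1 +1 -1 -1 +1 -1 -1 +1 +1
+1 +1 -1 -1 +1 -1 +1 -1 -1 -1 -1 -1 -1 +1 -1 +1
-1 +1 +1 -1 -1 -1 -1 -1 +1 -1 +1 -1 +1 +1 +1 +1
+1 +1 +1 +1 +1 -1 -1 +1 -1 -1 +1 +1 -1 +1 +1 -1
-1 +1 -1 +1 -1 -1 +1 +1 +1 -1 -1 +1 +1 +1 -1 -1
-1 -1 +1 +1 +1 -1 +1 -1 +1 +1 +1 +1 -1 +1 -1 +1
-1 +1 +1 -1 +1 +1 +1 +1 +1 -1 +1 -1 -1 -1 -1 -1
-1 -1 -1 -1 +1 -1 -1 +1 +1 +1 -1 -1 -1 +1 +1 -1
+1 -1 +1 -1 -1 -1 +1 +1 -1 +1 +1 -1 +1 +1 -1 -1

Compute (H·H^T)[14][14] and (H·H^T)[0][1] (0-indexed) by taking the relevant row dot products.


Row 0 of H: [1, 1, -1, -1, 1, -1, 1, -1, 1, 1, 1, 1, 1, -1, 1, -1].
Row 1 of H: [1, -1, -1, 1, 1, 1, 1, 1, 1, -1, 1, -1, 1, 1, 1, 1].
Row 14 of H: [-1, -1, -1, -1, 1, -1, -1, 1, 1, 1, -1, -1, -1, 1, 1, -1].
(H·H^T)[14][14] = Σ_j H[14][j]·H[14][j] = (-1)² + (-1)² + (-1)² + (-1)² + (1)² + (-1)² + (-1)² + (1)² + (1)² + (1)² + (-1)² + (-1)² + (-1)² + (1)² + (1)² + (-1)² = 1 + 1 + 1 + 1 + 1 + 1 + 1 + 1 + 1 + 1 + 1 + 1 + 1 + 1 + 1 + 1 = 16.
(H·H^T)[0][1] = Σ_j H[0][j]·H[1][j] = (1)·(1) + (1)·(-1) + (-1)·(-1) + (-1)·(1) + (1)·(1) + (-1)·(1) + (1)·(1) + (-1)·(1) + (1)·(1) + (1)·(-1) + (1)·(1) + (1)·(-1) + (1)·(1) + (-1)·(1) + (1)·(1) + (-1)·(1) = 1 + -1 + 1 + -1 + 1 + -1 + 1 + -1 + 1 + -1 + 1 + -1 + 1 + -1 + 1 + -1 = 0.
So rows 0 and 1 are orthogonal; the diagonal entry equals n = 16.

(14,14) entry = 16; (0,1) entry = 0.


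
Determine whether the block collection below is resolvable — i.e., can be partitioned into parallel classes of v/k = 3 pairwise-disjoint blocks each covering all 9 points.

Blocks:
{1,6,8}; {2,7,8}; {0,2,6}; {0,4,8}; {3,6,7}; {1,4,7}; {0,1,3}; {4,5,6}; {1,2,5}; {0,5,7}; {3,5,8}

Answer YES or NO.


v = 9, block size k = 3, number of blocks = 11.
For resolvability, blocks must partition into parallel classes of size v/k = 3.
Total blocks must therefore be a multiple of 3: 11 = 3·3 + 2 ⇒ not divisible ✗.
Resolvable? NO.

NO


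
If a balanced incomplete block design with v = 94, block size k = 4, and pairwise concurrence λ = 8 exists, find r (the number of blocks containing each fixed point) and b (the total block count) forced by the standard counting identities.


Any 2-(v, k, λ) BIBD satisfies two necessary conditions:
  (i)  Each point sits in r blocks, and counting incidences through any fixed point gives r(k − 1) = λ(v − 1), so r = λ(v − 1)/(k − 1).
  (ii) Total incidences bk = vr, so b = vr/k.
Step 1: r = λ(v − 1)/(k − 1) = 8·(94 − 1)/(4 − 1) = 8·93/3 = 744/3 = 248.
Step 2: b = vr/k = 94·248/4 = 23312/4 = 5828.
Check integrality: r = 248 ∈ Z ✓, b = 5828 ∈ Z ✓.
(These identities are necessary conditions: they determine r and b for any design with these parameters, but do not by themselves prove that one exists.)

r = 248, b = 5828.


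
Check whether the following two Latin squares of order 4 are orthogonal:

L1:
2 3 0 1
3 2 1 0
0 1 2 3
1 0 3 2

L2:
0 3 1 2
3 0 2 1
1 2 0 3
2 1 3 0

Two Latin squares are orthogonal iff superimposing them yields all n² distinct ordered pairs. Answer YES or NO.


Form the n² = 16 superimposed pairs (L1[i][j], L2[i][j]), row by row (rows and columns indexed from 0):
row 0: (2,0) (3,3) (0,1) (1,2)
row 1: (3,3) (2,0) (1,2) (0,1)
row 2: (0,1) (1,2) (2,0) (3,3)
row 3: (1,2) (0,1) (3,3) (2,0)
Orthogonality requires all 16 pairs distinct.
But the pair (3,3) repeats: cell (0,1) has L1 = 3, L2 = 3, and cell (1,0) has L1 = 3, L2 = 3.
A repeated pair means some other pair never occurs (only 4 distinct pairs out of 16), so the squares are not orthogonal.
Conclusion: NO.

NO


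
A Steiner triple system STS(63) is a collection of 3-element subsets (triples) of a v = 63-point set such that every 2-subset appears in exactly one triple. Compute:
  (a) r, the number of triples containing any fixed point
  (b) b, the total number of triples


An STS(v) is a 2-(v, 3, 1) BIBD: block size k = 3, λ = 1.
Replication: r(k − 1) = λ(v − 1) ⇒ r·2 = 63 − 1 = 62 ⇒ r = 31.
Block count: b = v(v − 1)/6 = 63·62/6 = 3906/6 = 651.
(Check via bk = vr: 651·3 = 1953 = 63·31 = 1953 ✓.)

r = 31, b = 651.


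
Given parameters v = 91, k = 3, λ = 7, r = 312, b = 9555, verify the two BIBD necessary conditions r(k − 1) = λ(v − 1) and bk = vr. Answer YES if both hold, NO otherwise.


Condition (i): r(k − 1) = 312·2 = 624; λ(v − 1) = 7·90 = 630. Match? NO.
Condition (ii): bk = 9555·3 = 28665; vr = 91·312 = 28392. Match? NO.
Both conditions hold? NO.

NO


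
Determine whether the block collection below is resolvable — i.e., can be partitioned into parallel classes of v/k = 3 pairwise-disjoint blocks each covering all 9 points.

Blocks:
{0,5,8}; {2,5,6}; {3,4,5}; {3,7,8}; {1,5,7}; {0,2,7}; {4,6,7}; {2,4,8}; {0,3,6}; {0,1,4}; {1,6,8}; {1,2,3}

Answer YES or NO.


v = 9, block size k = 3, number of blocks = 12.
For resolvability, blocks must partition into parallel classes of size v/k = 3.
Total blocks must therefore be a multiple of 3: 12 = 3·4 + 0 ⇒ divisible ✓.
Greedy packing gives 4 candidate class(es). Each should be a full parallel class (size 3, covers all 9 points).
  Class 1 (3 blocks): {0,5,8}; {4,6,7}; {1,2,3}. Points covered: [0, 1, 2, 3, 4, 5, 6, 7, 8].
  Class 2 (3 blocks): {2,5,6}; {3,7,8}; {0,1,4}. Points covered: [0, 1, 2, 3, 4, 5, 6, 7, 8].
  Class 3 (3 blocks): {3,4,5}; {0,2,7}; {1,6,8}. Points covered: [0, 1, 2, 3, 4, 5, 6, 7, 8].
  Class 4 (3 blocks): {1,5,7}; {2,4,8}; {0,3,6}. Points covered: [0, 1, 2, 3, 4, 5, 6, 7, 8].
All classes full (size 3)? YES. All classes cover every point? YES.
Resolvable? YES.

YES


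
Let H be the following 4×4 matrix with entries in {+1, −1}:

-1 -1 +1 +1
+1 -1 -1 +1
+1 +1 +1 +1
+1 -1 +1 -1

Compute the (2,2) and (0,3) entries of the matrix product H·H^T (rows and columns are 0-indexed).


Row 0 of H: [-1, -1, 1, 1].
Row 2 of H: [1, 1, 1, 1].
Row 3 of H: [1, -1, 1, -1].
(H·H^T)[2][2] = Σ_j H[2][j]·H[2][j] = (1)² + (1)² + (1)² + (1)² = 1 + 1 + 1 + 1 = 4.
(H·H^T)[0][3] = Σ_j H[0][j]·H[3][j] = (-1)·(1) + (-1)·(-1) + (1)·(1) + (1)·(-1) = -1 + 1 + 1 + -1 = 0.
So rows 0 and 3 are orthogonal; the diagonal entry equals n = 4.

(2,2) entry = 4; (0,3) entry = 0.


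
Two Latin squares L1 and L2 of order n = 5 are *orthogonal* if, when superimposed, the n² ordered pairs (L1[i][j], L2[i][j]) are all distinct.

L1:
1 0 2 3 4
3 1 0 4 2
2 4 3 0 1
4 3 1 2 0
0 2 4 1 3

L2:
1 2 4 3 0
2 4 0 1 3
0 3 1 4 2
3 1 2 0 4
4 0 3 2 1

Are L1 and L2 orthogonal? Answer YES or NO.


Form the n² = 25 superimposed pairs (L1[i][j], L2[i][j]), row by row (rows and columns indexed from 0):
row 0: (1,1) (0,2) (2,4) (3,3) (4,0)
row 1: (3,2) (1,4) (0,0) (4,1) (2,3)
row 2: (2,0) (4,3) (3,1) (0,4) (1,2)
row 3: (4,3) (3,1) (1,2) (2,0) (0,4)
row 4: (0,4) (2,0) (4,3) (1,2) (3,1)
Orthogonality requires all 25 pairs distinct.
But the pair (4,3) repeats: cell (2,1) has L1 = 4, L2 = 3, and cell (3,0) has L1 = 4, L2 = 3.
A repeated pair means some other pair never occurs (only 15 distinct pairs out of 25), so the squares are not orthogonal.
Conclusion: NO.

NO


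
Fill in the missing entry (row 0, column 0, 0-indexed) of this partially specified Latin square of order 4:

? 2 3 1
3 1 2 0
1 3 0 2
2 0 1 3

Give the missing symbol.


Row 0 contains symbols [1, 2, 3] — missing [0].
Column 0 contains symbols [1, 2, 3] — missing [0].
The missing symbol must appear in both missing sets; intersection = [0].
Therefore the hidden value is 0.

Missing value = 0.


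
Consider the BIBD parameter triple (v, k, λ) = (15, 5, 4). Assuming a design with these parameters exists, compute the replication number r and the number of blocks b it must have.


Any 2-(v, k, λ) BIBD satisfies two necessary conditions:
  (i)  Each point sits in r blocks, and counting incidences through any fixed point gives r(k − 1) = λ(v − 1), so r = λ(v − 1)/(k − 1).
  (ii) Total incidences bk = vr, so b = vr/k.
Step 1: r = λ(v − 1)/(k − 1) = 4·(15 − 1)/(5 − 1) = 4·14/4 = 56/4 = 14.
Step 2: b = vr/k = 15·14/5 = 210/5 = 42.
Check integrality: r = 14 ∈ Z ✓, b = 42 ∈ Z ✓.
(These identities are necessary conditions: they determine r and b for any design with these parameters, but do not by themselves prove that one exists.)

r = 14, b = 42.


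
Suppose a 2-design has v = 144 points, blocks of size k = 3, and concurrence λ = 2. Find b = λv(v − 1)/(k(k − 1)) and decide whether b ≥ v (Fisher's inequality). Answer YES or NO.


r = λ(v − 1)/(k − 1) = 2·143/2 = 143.
b = vr/k = 144·143/3 = 6864.
Fisher's inequality: b ≥ v ⇔ 6864 ≥ 144? YES.

YES


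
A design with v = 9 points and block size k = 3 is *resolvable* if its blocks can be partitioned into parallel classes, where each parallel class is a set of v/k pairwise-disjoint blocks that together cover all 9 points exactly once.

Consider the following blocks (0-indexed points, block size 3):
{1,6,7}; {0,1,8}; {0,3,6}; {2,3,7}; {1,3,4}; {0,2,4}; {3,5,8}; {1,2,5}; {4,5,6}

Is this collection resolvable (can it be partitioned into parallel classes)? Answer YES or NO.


v = 9, block size k = 3, number of blocks = 9.
For resolvability, blocks must partition into parallel classes of size v/k = 3.
Total blocks must therefore be a multiple of 3: 9 = 3·3 + 0 ⇒ divisible ✓.
Consider block {0,3,6}. The only other block(s) in the collection disjoint from it are {1,2,5} — just 1 block(s). Any parallel class containing {0,3,6} would need 2 other blocks each disjoint from it, so no parallel class of size 3 can contain {0,3,6}.
Since every block must belong to some parallel class in a resolution, the collection cannot be partitioned into parallel classes.
Resolvable? NO.

NO


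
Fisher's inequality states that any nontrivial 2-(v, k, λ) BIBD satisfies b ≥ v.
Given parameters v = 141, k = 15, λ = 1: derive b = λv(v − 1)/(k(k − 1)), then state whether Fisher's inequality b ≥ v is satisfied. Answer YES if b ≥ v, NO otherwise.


r = λ(v − 1)/(k − 1) = 1·140/14 = 10.
b = vr/k = 141·10/15 = 94.
Fisher's inequality: b ≥ v ⇔ 94 ≥ 141? NO.

NO


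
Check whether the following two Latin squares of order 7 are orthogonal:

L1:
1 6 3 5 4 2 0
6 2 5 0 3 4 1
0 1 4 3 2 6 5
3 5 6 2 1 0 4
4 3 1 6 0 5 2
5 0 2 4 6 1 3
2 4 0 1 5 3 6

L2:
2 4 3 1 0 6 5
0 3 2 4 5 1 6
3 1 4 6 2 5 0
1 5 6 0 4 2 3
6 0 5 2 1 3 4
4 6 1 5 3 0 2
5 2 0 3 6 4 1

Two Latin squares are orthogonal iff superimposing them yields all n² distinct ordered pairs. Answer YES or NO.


Form the n² = 49 superimposed pairs (L1[i][j], L2[i][j]), row by row (rows and columns indexed from 0):
row 0: (1,2) (6,4) (3,3) (5,1) (4,0) (2,6) (0,5)
row 1: (6,0) (2,3) (5,2) (0,4) (3,5) (4,1) (1,6)
row 2: (0,3) (1,1) (4,4) (3,6) (2,2) (6,5) (5,0)
row 3: (3,1) (5,5) (6,6) (2,0) (1,4) (0,2) (4,3)
row 4: (4,6) (3,0) (1,5) (6,2) (0,1) (5,3) (2,4)
row 5: (5,4) (0,6) (2,1) (4,5) (6,3) (1,0) (3,2)
row 6: (2,5) (4,2) (0,0) (1,3) (5,6) (3,4) (6,1)
Orthogonality requires all 49 pairs distinct.
Check by first coordinate: for each symbol s of L1, list the L2 entries in the n cells where L1 = s; they must all differ.
  L1 = 0: L2 entries (in reading order) 5, 4, 3, 2, 1, 6, 0 — all 7 distinct ✓
  L1 = 1: L2 entries (in reading order) 2, 6, 1, 4, 5, 0, 3 — all 7 distinct ✓
  L1 = 2: L2 entries (in reading order) 6, 3, 2, 0, 4, 1, 5 — all 7 distinct ✓
  L1 = 3: L2 entries (in reading order) 3, 5, 6, 1, 0, 2, 4 — all 7 distinct ✓
  L1 = 4: L2 entries (in reading order) 0, 1, 4, 3, 6, 5, 2 — all 7 distinct ✓
  L1 = 5: L2 entries (in reading order) 1, 2, 0, 5, 3, 4, 6 — all 7 distinct ✓
  L1 = 6: L2 entries (in reading order) 4, 0, 5, 6, 2, 3, 1 — all 7 distinct ✓
Every symbol of L1 meets every symbol of L2 exactly once, so all 49 pairs are distinct (49 of 49).
Conclusion: YES.

YES


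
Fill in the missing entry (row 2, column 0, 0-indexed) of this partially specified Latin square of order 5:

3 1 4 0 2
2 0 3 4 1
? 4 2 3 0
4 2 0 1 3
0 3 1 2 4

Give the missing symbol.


Row 2 contains symbols [0, 2, 3, 4] — missing [1].
Column 0 contains symbols [0, 2, 3, 4] — missing [1].
The missing symbol must appear in both missing sets; intersection = [1].
Therefore the hidden value is 1.

Missing value = 1.


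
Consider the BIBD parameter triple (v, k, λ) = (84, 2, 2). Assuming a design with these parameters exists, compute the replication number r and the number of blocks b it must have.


Any 2-(v, k, λ) BIBD satisfies two necessary conditions:
  (i)  Each point sits in r blocks, and counting incidences through any fixed point gives r(k − 1) = λ(v − 1), so r = λ(v − 1)/(k − 1).
  (ii) Total incidences bk = vr, so b = vr/k.
Step 1: r = λ(v − 1)/(k − 1) = 2·(84 − 1)/(2 − 1) = 2·83/1 = 166/1 = 166.
Step 2: b = vr/k = 84·166/2 = 13944/2 = 6972.
Check integrality: r = 166 ∈ Z ✓, b = 6972 ∈ Z ✓.
(These identities are necessary conditions: they determine r and b for any design with these parameters, but do not by themselves prove that one exists.)

r = 166, b = 6972.


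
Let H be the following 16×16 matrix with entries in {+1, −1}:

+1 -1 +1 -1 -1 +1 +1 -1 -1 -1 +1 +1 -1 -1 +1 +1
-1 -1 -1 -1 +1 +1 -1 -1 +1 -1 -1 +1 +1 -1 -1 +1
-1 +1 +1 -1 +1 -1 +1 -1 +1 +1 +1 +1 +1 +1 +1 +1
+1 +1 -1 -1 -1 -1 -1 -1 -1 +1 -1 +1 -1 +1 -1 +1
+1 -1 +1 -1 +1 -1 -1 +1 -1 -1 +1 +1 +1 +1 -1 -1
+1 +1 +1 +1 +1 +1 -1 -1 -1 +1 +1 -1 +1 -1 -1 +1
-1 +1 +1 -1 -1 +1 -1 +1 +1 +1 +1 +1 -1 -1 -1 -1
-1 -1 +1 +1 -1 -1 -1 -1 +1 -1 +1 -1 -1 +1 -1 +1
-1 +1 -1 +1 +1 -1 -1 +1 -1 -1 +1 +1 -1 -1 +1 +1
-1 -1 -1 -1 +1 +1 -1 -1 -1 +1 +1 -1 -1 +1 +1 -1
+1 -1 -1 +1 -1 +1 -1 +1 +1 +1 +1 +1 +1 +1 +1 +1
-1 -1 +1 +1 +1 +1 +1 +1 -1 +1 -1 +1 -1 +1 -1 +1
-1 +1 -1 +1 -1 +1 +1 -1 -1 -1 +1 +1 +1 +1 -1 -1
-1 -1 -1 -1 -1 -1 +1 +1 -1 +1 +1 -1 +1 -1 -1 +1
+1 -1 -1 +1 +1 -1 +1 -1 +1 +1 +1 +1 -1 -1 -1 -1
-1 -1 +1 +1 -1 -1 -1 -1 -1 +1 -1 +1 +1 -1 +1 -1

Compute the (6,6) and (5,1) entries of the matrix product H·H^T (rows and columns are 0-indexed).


Row 1 of H: [-1, -1, -1, -1, 1, 1, -1, -1, 1, -1, -1, 1, 1, -1, -1, 1].
Row 5 of H: [1, 1, 1, 1, 1, 1, -1, -1, -1, 1, 1, -1, 1, -1, -1, 1].
Row 6 of H: [-1, 1, 1, -1, -1, 1, -1, 1, 1, 1, 1, 1, -1, -1, -1, -1].
(H·H^T)[6][6] = Σ_j H[6][j]·H[6][j] = (-1)² + (1)² + (1)² + (-1)² + (-1)² + (1)² + (-1)² + (1)² + (1)² + (1)² + (1)² + (1)² + (-1)² + (-1)² + (-1)² + (-1)² = 1 + 1 + 1 + 1 + 1 + 1 + 1 + 1 + 1 + 1 + 1 + 1 + 1 + 1 + 1 + 1 = 16.
(H·H^T)[5][1] = Σ_j H[5][j]·H[1][j] = (1)·(-1) + (1)·(-1) + (1)·(-1) + (1)·(-1) + (1)·(1) + (1)·(1) + (-1)·(-1) + (-1)·(-1) + (-1)·(1) + (1)·(-1) + (1)·(-1) + (-1)·(1) + (1)·(1) + (-1)·(-1) + (-1)·(-1) + (1)·(1) = -1 + -1 + -1 + -1 + 1 + 1 + 1 + 1 + -1 + -1 + -1 + -1 + 1 + 1 + 1 + 1 = 0.
So rows 5 and 1 are orthogonal; the diagonal entry equals n = 16.

(6,6) entry = 16; (5,1) entry = 0.


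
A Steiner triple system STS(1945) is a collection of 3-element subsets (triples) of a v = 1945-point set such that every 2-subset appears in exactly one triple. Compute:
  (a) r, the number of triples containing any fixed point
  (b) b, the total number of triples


An STS(v) is a 2-(v, 3, 1) BIBD: block size k = 3, λ = 1.
Replication: r(k − 1) = λ(v − 1) ⇒ r·2 = 1945 − 1 = 1944 ⇒ r = 972.
Block count: b = v(v − 1)/6 = 1945·1944/6 = 3781080/6 = 630180.

r = 972, b = 630180.


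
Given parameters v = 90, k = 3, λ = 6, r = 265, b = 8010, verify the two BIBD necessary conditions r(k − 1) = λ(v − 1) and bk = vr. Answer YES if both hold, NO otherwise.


Condition (i): r(k − 1) = 265·2 = 530; λ(v − 1) = 6·89 = 534. Match? NO.
Condition (ii): bk = 8010·3 = 24030; vr = 90·265 = 23850. Match? NO.
Both conditions hold? NO.

NO


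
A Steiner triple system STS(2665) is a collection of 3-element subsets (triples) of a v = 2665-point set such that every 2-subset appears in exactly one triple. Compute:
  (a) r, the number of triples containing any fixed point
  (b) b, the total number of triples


An STS(v) is a 2-(v, 3, 1) BIBD: block size k = 3, λ = 1.
Replication: r(k − 1) = λ(v − 1) ⇒ r·2 = 2665 − 1 = 2664 ⇒ r = 1332.
Block count: bk = vr ⇒ b·3 = 2665·1332 = 3549780 ⇒ b = 1183260.

r = 1332, b = 1183260.


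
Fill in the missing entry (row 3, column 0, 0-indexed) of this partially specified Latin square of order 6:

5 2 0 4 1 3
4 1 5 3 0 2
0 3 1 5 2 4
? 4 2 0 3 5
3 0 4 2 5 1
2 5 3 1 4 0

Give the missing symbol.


Row 3 contains symbols [0, 2, 3, 4, 5] — missing [1].
Column 0 contains symbols [0, 2, 3, 4, 5] — missing [1].
The missing symbol must appear in both missing sets; intersection = [1].
Therefore the hidden value is 1.

Missing value = 1.


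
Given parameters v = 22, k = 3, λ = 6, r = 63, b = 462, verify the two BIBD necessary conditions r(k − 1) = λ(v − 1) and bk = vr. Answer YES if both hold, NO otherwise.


Condition (i): r(k − 1) = 63·2 = 126; λ(v − 1) = 6·21 = 126. Match? YES.
Condition (ii): bk = 462·3 = 1386; vr = 22·63 = 1386. Match? YES.
Both conditions hold? YES.

YES


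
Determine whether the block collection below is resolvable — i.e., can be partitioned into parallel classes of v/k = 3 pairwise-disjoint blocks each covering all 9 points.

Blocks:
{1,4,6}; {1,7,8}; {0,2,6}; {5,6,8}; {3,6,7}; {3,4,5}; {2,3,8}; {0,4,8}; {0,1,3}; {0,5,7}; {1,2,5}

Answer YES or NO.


v = 9, block size k = 3, number of blocks = 11.
For resolvability, blocks must partition into parallel classes of size v/k = 3.
Total blocks must therefore be a multiple of 3: 11 = 3·3 + 2 ⇒ not divisible ✗.
Resolvable? NO.

NO


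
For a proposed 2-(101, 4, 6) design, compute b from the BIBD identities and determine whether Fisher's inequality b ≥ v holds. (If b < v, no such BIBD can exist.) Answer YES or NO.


r = λ(v − 1)/(k − 1) = 6·100/3 = 200.
b = vr/k = 101·200/4 = 5050.
Fisher's inequality: b ≥ v ⇔ 5050 ≥ 101? YES.

YES


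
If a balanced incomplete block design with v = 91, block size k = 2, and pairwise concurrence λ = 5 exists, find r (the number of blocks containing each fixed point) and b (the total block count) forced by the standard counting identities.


Any 2-(v, k, λ) BIBD satisfies two necessary conditions:
  (i)  Each point sits in r blocks, and counting incidences through any fixed point gives r(k − 1) = λ(v − 1), so r = λ(v − 1)/(k − 1).
  (ii) Total incidences bk = vr, so b = vr/k.
Step 1: r = λ(v − 1)/(k − 1) = 5·(91 − 1)/(2 − 1) = 5·90/1 = 450/1 = 450.
Step 2: b = vr/k = 91·450/2 = 40950/2 = 20475.
Check integrality: r = 450 ∈ Z ✓, b = 20475 ∈ Z ✓.
(These identities are necessary conditions: they determine r and b for any design with these parameters, but do not by themselves prove that one exists.)

r = 450, b = 20475.


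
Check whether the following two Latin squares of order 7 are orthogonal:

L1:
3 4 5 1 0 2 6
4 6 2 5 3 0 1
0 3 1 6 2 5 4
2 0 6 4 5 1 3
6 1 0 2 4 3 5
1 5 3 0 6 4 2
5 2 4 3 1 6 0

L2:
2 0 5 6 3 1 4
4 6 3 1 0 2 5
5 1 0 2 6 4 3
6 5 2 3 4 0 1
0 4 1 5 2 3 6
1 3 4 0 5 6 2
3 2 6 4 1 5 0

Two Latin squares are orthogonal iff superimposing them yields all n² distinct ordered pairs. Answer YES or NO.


Form the n² = 49 superimposed pairs (L1[i][j], L2[i][j]), row by row (rows and columns indexed from 0):
row 0: (3,2) (4,0) (5,5) (1,6) (0,3) (2,1) (6,4)
row 1: (4,4) (6,6) (2,3) (5,1) (3,0) (0,2) (1,5)
row 2: (0,5) (3,1) (1,0) (6,2) (2,6) (5,4) (4,3)
row 3: (2,6) (0,5) (6,2) (4,3) (5,4) (1,0) (3,1)
row 4: (6,0) (1,4) (0,1) (2,5) (4,2) (3,3) (5,6)
row 5: (1,1) (5,3) (3,4) (0,0) (6,5) (4,6) (2,2)
row 6: (5,3) (2,2) (4,6) (3,4) (1,1) (6,5) (0,0)
Orthogonality requires all 49 pairs distinct.
But the pair (2,6) repeats: cell (2,4) has L1 = 2, L2 = 6, and cell (3,0) has L1 = 2, L2 = 6.
A repeated pair means some other pair never occurs (only 35 distinct pairs out of 49), so the squares are not orthogonal.
Conclusion: NO.

NO


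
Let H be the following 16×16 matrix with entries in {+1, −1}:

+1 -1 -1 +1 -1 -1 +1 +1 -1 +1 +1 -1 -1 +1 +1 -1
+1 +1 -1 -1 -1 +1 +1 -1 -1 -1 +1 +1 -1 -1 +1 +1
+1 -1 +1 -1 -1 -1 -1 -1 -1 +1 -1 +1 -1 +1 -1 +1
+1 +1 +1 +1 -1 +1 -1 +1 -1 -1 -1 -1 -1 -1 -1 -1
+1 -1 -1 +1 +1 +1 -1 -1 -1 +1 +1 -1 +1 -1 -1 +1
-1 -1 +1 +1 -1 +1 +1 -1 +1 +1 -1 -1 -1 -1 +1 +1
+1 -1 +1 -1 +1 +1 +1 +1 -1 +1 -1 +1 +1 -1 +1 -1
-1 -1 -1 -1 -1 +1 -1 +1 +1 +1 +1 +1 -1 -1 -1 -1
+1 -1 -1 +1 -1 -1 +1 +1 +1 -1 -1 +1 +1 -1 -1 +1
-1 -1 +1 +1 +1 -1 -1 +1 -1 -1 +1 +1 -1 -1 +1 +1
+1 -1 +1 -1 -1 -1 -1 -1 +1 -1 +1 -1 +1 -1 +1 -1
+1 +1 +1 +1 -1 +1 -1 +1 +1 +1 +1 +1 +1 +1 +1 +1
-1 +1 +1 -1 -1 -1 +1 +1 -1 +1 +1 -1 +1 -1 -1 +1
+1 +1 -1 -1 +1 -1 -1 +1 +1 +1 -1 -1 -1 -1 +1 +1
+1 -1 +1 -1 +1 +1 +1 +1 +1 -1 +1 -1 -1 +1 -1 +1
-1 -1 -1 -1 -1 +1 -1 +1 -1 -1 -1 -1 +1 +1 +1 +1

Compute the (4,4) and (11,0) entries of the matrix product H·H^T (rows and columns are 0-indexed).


Row 0 of H: [1, -1, -1, 1, -1, -1, 1, 1, -1, 1, 1, -1, -1, 1, 1, -1].
Row 4 of H: [1, -1, -1, 1, 1, 1, -1, -1, -1, 1, 1, -1, 1, -1, -1, 1].
Row 11 of H: [1, 1, 1, 1, -1, 1, -1, 1, 1, 1, 1, 1, 1, 1, 1, 1].
(H·H^T)[4][4] = Σ_j H[4][j]·H[4][j] = (1)² + (-1)² + (-1)² + (1)² + (1)² + (1)² + (-1)² + (-1)² + (-1)² + (1)² + (1)² + (-1)² + (1)² + (-1)² + (-1)² + (1)² = 1 + 1 + 1 + 1 + 1 + 1 + 1 + 1 + 1 + 1 + 1 + 1 + 1 + 1 + 1 + 1 = 16.
(H·H^T)[11][0] = Σ_j H[11][j]·H[0][j] = (1)·(1) + (1)·(-1) + (1)·(-1) + (1)·(1) + (-1)·(-1) + (1)·(-1) + (-1)·(1) + (1)·(1) + (1)·(-1) + (1)·(1) + (1)·(1) + (1)·(-1) + (1)·(-1) + (1)·(1) + (1)·(1) + (1)·(-1) = 1 + -1 + -1 + 1 + 1 + -1 + -1 + 1 + -1 + 1 + 1 + -1 + -1 + 1 + 1 + -1 = 0.
So rows 11 and 0 are orthogonal; the diagonal entry equals n = 16.

(4,4) entry = 16; (11,0) entry = 0.


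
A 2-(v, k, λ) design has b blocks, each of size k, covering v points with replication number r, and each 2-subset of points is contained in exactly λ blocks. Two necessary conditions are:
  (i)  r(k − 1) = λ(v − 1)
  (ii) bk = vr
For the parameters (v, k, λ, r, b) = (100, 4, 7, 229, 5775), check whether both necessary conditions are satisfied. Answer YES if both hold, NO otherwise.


Condition (i): r(k − 1) = 229·3 = 687; λ(v − 1) = 7·99 = 693. Match? NO.
Condition (ii): bk = 5775·4 = 23100; vr = 100·229 = 22900. Match? NO.
Both conditions hold? NO.

NO


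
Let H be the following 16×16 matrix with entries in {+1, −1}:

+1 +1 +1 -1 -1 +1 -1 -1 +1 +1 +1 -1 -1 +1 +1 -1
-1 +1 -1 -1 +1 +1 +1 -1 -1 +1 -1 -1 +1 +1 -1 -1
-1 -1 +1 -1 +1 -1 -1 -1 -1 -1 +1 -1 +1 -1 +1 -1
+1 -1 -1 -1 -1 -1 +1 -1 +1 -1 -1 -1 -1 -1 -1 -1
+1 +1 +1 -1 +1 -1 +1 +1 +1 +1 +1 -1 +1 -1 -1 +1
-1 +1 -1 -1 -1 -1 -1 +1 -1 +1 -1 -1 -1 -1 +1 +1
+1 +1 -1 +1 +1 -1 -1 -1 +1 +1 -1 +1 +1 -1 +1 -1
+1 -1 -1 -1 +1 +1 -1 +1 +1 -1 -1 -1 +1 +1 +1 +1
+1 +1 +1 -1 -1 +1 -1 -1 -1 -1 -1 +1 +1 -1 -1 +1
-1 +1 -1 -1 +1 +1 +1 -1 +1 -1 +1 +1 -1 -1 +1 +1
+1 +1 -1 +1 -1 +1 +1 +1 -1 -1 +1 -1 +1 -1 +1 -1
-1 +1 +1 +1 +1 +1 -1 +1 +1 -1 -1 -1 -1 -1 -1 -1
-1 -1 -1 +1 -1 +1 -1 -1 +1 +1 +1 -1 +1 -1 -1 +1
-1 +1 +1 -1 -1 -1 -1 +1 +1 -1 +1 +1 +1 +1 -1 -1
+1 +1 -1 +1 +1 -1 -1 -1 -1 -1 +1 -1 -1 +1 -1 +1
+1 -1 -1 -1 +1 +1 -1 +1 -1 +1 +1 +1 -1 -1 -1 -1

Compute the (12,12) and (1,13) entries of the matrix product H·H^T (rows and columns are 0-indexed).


Row 1 of H: [-1, 1, -1, -1, 1, 1, 1, -1, -1, 1, -1, -1, 1, 1, -1, -1].
Row 12 of H: [-1, -1, -1, 1, -1, 1, -1, -1, 1, 1, 1, -1, 1, -1, -1, 1].
Row 13 of H: [-1, 1, 1, -1, -1, -1, -1, 1, 1, -1, 1, 1, 1, 1, -1, -1].
(H·H^T)[12][12] = Σ_j H[12][j]·H[12][j] = (-1)² + (-1)² + (-1)² + (1)² + (-1)² + (1)² + (-1)² + (-1)² + (1)² + (1)² + (1)² + (-1)² + (1)² + (-1)² + (-1)² + (1)² = 1 + 1 + 1 + 1 + 1 + 1 + 1 + 1 + 1 + 1 + 1 + 1 + 1 + 1 + 1 + 1 = 16.
(H·H^T)[1][13] = Σ_j H[1][j]·H[13][j] = (-1)·(-1) + (1)·(1) + (-1)·(1) + (-1)·(-1) + (1)·(-1) + (1)·(-1) + (1)·(-1) + (-1)·(1) + (-1)·(1) + (1)·(-1) + (-1)·(1) + (-1)·(1) + (1)·(1) + (1)·(1) + (-1)·(-1) + (-1)·(-1) = 1 + 1 + -1 + 1 + -1 + -1 + -1 + -1 + -1 + -1 + -1 + -1 + 1 + 1 + 1 + 1 = -2.
Rows 1 and 13 are not orthogonal (dot product = -2 ≠ 0), so H is not a Hadamard matrix.

(12,12) entry = 16; (1,13) entry = -2.


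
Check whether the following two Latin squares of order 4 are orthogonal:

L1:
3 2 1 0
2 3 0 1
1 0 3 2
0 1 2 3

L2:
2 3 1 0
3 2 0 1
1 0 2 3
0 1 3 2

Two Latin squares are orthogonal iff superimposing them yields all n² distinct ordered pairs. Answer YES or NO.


Form the n² = 16 superimposed pairs (L1[i][j], L2[i][j]), row by row (rows and columns indexed from 0):
row 0: (3,2) (2,3) (1,1) (0,0)
row 1: (2,3) (3,2) (0,0) (1,1)
row 2: (1,1) (0,0) (3,2) (2,3)
row 3: (0,0) (1,1) (2,3) (3,2)
Orthogonality requires all 16 pairs distinct.
But the pair (2,3) repeats: cell (0,1) has L1 = 2, L2 = 3, and cell (1,0) has L1 = 2, L2 = 3.
A repeated pair means some other pair never occurs (only 4 distinct pairs out of 16), so the squares are not orthogonal.
Conclusion: NO.

NO


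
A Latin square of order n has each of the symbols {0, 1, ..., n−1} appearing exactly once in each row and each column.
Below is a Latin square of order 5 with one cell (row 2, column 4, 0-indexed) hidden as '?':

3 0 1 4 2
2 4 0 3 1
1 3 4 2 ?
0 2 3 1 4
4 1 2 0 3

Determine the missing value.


Row 2 contains symbols [1, 2, 3, 4] — missing [0].
Column 4 contains symbols [1, 2, 3, 4] — missing [0].
The missing symbol must appear in both missing sets; intersection = [0].
Therefore the hidden value is 0.

Missing value = 0.


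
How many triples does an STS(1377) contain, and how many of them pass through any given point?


An STS(v) is a 2-(v, 3, 1) BIBD: block size k = 3, λ = 1.
Replication: r(k − 1) = λ(v − 1) ⇒ r·2 = 1377 − 1 = 1376 ⇒ r = 688.
Block count: b = v(v − 1)/6 = 1377·1376/6 = 1894752/6 = 315792.
(Check via bk = vr: 315792·3 = 947376 = 1377·688 = 947376 ✓.)

r = 688, b = 315792.


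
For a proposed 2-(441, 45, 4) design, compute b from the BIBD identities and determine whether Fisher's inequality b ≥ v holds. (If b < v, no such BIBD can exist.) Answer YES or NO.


r = λ(v − 1)/(k − 1) = 4·440/44 = 40.
b = vr/k = 441·40/45 = 392.
Fisher's inequality: b ≥ v ⇔ 392 ≥ 441? NO.

NO


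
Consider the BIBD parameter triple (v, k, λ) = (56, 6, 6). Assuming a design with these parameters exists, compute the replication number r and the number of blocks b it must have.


Any 2-(v, k, λ) BIBD satisfies two necessary conditions:
  (i)  Each point sits in r blocks, and counting incidences through any fixed point gives r(k − 1) = λ(v − 1), so r = λ(v − 1)/(k − 1).
  (ii) Total incidences bk = vr, so b = vr/k.
Step 1: r = λ(v − 1)/(k − 1) = 6·(56 − 1)/(6 − 1) = 6·55/5 = 330/5 = 66.
Step 2: b = vr/k = 56·66/6 = 3696/6 = 616.
Check integrality: r = 66 ∈ Z ✓, b = 616 ∈ Z ✓.
(These identities are necessary conditions: they determine r and b for any design with these parameters, but do not by themselves prove that one exists.)

r = 66, b = 616.


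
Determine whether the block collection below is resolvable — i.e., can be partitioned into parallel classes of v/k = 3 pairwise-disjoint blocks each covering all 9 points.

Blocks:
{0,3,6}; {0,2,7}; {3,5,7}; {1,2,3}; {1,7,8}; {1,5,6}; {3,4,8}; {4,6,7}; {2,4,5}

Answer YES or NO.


v = 9, block size k = 3, number of blocks = 9.
For resolvability, blocks must partition into parallel classes of size v/k = 3.
Total blocks must therefore be a multiple of 3: 9 = 3·3 + 0 ⇒ divisible ✓.
Consider block {3,5,7}. It intersects every other block in the collection, so no parallel class of size 3 can contain it.
Since every block must belong to some parallel class in a resolution, the collection cannot be partitioned into parallel classes.
Resolvable? NO.

NO


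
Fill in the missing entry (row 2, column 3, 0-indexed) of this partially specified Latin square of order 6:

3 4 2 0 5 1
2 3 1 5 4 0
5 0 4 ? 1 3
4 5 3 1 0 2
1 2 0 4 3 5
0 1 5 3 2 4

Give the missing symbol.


Row 2 contains symbols [0, 1, 3, 4, 5] — missing [2].
Column 3 contains symbols [0, 1, 3, 4, 5] — missing [2].
The missing symbol must appear in both missing sets; intersection = [2].
Therefore the hidden value is 2.

Missing value = 2.


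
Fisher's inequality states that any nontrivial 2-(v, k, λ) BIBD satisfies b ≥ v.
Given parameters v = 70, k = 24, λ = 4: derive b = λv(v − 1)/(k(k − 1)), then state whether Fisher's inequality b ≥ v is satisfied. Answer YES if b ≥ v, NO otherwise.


b = λv(v − 1)/(k(k − 1)) = 4·70·69/(24·23) = 19320/552 = 35.
Compare with v = 70: b < v, so Fisher's inequality fails.

NO


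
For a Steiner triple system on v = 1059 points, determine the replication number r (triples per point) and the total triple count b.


An STS(v) is a 2-(v, 3, 1) BIBD: block size k = 3, λ = 1.
Replication: r(k − 1) = λ(v − 1) ⇒ r·2 = 1059 − 1 = 1058 ⇒ r = 529.
Block count: b = v(v − 1)/6 = 1059·1058/6 = 1120422/6 = 186737.

r = 529, b = 186737.


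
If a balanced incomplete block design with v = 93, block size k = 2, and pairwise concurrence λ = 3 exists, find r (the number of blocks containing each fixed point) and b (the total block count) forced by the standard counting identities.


Any 2-(v, k, λ) BIBD satisfies two necessary conditions:
  (i)  Each point sits in r blocks, and counting incidences through any fixed point gives r(k − 1) = λ(v − 1), so r = λ(v − 1)/(k − 1).
  (ii) Total incidences bk = vr, so b = vr/k.
Step 1: r = λ(v − 1)/(k − 1) = 3·(93 − 1)/(2 − 1) = 3·92/1 = 276/1 = 276.
Step 2: b = vr/k = 93·276/2 = 25668/2 = 12834.
Check integrality: r = 276 ∈ Z ✓, b = 12834 ∈ Z ✓.
(These identities are necessary conditions: they determine r and b for any design with these parameters, but do not by themselves prove that one exists.)

r = 276, b = 12834.


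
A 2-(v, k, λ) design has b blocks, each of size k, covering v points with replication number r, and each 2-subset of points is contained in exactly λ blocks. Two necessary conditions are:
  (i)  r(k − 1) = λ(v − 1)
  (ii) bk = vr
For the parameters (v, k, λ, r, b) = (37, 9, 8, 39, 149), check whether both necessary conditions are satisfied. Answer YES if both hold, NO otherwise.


Condition (i): r(k − 1) = 39·8 = 312; λ(v − 1) = 8·36 = 288. Match? NO.
Condition (ii): bk = 149·9 = 1341; vr = 37·39 = 1443. Match? NO.
Both conditions hold? NO.

NO


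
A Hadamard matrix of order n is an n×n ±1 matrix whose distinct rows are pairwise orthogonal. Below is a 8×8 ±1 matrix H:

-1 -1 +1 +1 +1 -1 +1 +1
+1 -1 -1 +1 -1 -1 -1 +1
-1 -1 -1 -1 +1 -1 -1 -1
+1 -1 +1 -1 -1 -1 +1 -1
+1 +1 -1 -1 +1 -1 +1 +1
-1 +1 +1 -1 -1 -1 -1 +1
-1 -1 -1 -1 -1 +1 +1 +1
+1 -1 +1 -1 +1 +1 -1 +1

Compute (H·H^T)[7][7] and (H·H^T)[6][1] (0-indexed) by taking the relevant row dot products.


Row 1 of H: [1, -1, -1, 1, -1, -1, -1, 1].
Row 6 of H: [-1, -1, -1, -1, -1, 1, 1, 1].
Row 7 of H: [1, -1, 1, -1, 1, 1, -1, 1].
(H·H^T)[7][7] = Σ_j H[7][j]·H[7][j] = (1)² + (-1)² + (1)² + (-1)² + (1)² + (1)² + (-1)² + (1)² = 1 + 1 + 1 + 1 + 1 + 1 + 1 + 1 = 8.
(H·H^T)[6][1] = Σ_j H[6][j]·H[1][j] = (-1)·(1) + (-1)·(-1) + (-1)·(-1) + (-1)·(1) + (-1)·(-1) + (1)·(-1) + (1)·(-1) + (1)·(1) = -1 + 1 + 1 + -1 + 1 + -1 + -1 + 1 = 0.
So rows 6 and 1 are orthogonal; the diagonal entry equals n = 8.

(7,7) entry = 8; (6,1) entry = 0.


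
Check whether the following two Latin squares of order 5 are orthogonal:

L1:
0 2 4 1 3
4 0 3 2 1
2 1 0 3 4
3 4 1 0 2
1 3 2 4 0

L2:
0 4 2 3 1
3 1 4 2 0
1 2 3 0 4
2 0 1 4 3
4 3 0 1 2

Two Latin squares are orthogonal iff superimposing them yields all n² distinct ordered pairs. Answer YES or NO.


Form the n² = 25 superimposed pairs (L1[i][j], L2[i][j]), row by row (rows and columns indexed from 0):
row 0: (0,0) (2,4) (4,2) (1,3) (3,1)
row 1: (4,3) (0,1) (3,4) (2,2) (1,0)
row 2: (2,1) (1,2) (0,3) (3,0) (4,4)
row 3: (3,2) (4,0) (1,1) (0,4) (2,3)
row 4: (1,4) (3,3) (2,0) (4,1) (0,2)
Orthogonality requires all 25 pairs distinct.
Check by first coordinate: for each symbol s of L1, list the L2 entries in the n cells where L1 = s; they must all differ.
  L1 = 0: L2 entries (in reading order) 0, 1, 3, 4, 2 — all 5 distinct ✓
  L1 = 1: L2 entries (in reading order) 3, 0, 2, 1, 4 — all 5 distinct ✓
  L1 = 2: L2 entries (in reading order) 4, 2, 1, 3, 0 — all 5 distinct ✓
  L1 = 3: L2 entries (in reading order) 1, 4, 0, 2, 3 — all 5 distinct ✓
  L1 = 4: L2 entries (in reading order) 2, 3, 4, 0, 1 — all 5 distinct ✓
Every symbol of L1 meets every symbol of L2 exactly once, so all 25 pairs are distinct (25 of 25).
Conclusion: YES.

YES
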